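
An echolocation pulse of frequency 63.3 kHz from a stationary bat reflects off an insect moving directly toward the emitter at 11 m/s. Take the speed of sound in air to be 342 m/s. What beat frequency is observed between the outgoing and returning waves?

4207 Hz

The insect first receives the wave as a moving observer: f₁ = f₀ · (v + u)/v = 63.3 × (342 + 11)/342 ≈ 65.34 kHz.
On reflection it acts as a source moving toward the stationary detector: f₂ = f₁ · v/(v − u) = 65.34 × 342/331 ≈ 67.51 kHz.
Equivalently f₂ = f₀ · (v + u)/(v − u).
Beat frequency (with f₀ = 63300 Hz): |f₂ − f₀| = 2u·f₀/(v − u) = 2 × 11 × 63300/331 ≈ 4207 Hz.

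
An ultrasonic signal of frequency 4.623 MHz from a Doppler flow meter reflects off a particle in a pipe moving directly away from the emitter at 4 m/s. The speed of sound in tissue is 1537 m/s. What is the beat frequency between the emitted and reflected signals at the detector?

24000 Hz

The particle in a pipe first receives the wave as a moving observer: f₁ = f₀ · (v − u)/v = 4.623 × (1537 − 4)/1537 ≈ 4.6110 MHz.
On reflection it acts as a source moving away from the stationary detector: f₂ = f₁ · v/(v + u) = 4.6110 × 1537/1541 ≈ 4.5990 MHz.
Equivalently f₂ = f₀ · (v − u)/(v + u).
Beat frequency (with f₀ = 4623000 Hz): |f₂ − f₀| = 2u·f₀/(v + u) = 2 × 4 × 4623000/1541 ≈ 24000 Hz.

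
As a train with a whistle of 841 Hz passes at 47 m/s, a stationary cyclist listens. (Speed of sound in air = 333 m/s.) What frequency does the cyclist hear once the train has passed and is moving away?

Receding: f₂ = f · v/(v + v_s) = 841 × 333/380 ≈ 737 Hz.

737 Hz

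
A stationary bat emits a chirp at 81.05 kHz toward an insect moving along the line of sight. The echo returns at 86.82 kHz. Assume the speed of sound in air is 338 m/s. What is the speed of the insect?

Double Doppler shift off a moving reflector: f₂ = f₀ · (v + u)/(v − u) (u > 0 toward emitter).
Rearranging, u = v · (f₂ − f₀)/(f₂ + f₀) = 338 × 5.77/167.87 ≈ 11.6 m/s.
So the insect is moving at 11.6 m/s toward the emitter.

11.6 m/s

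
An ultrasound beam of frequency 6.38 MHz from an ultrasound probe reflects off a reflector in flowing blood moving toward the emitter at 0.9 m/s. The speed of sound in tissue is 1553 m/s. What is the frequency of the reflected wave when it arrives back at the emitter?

6.387 MHz

At the reflector in flowing blood (a moving observer), f₁ = f₀ · (v + u)/v = 6.38 × 1553.9/1553 ≈ 6.384 MHz.
On reflection it acts as a source moving toward the stationary detector: f₂ = f₁ · v/(v − u) = 6.384 × 1553/1552.1 ≈ 6.387 MHz.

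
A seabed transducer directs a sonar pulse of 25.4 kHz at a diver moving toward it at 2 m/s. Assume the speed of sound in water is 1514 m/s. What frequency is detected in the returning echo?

25.5 kHz

The diver first receives the wave as a moving observer: f₁ = f₀ · (v + u)/v = 25.4 × (1514 + 2)/1514 ≈ 25.4 kHz.
The reflection then acts as a moving source: f₂ = f₁ · v/(v − u) ≈ 25.5 kHz.
Equivalently f₂ = f₀ · (v + u)/(v − u).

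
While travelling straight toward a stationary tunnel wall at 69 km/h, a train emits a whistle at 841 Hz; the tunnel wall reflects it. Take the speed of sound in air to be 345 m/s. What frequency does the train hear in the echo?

69 km/h = 19.17 m/s.
The tunnel wall receives the sound from a moving source: f₁ = f₀ · v/(v − v_e) = 841 × 345/325.83 ≈ 890 Hz.
On the return leg the train is a moving observer: f₂ = f₁ · (v + v_e)/v = 890 × 364.17/345 ≈ 940 Hz.

940 Hz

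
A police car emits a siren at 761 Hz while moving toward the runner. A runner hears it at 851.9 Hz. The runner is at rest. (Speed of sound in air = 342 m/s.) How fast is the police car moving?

36 m/s

f' = f · v/(v − v_s) ⇒ v_s = v · |1 − f/f'|.
v_s = 342 × |1 − 761/851.9| = 342 × 0.1067 ≈ 36 m/s.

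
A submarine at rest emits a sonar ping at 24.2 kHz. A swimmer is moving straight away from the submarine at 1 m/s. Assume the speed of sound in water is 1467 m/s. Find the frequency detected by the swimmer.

24.2 kHz

Only the observer moves, away from the source, so f' = f · (v − v_o)/v.
f' = 24.2 × (1467 − 1)/1467 = 24.2 × 1466/1467 ≈ 24.2 kHz.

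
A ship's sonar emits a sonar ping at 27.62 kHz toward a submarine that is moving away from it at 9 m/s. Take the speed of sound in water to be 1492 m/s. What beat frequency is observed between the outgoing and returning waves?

331 Hz

The submarine first receives the wave as a moving observer: f₁ = f₀ · (v − u)/v = 27.62 × (1492 − 9)/1492 ≈ 27.453 kHz.
The reflection then acts as a moving source: f₂ = f₁ · v/(v + u) ≈ 27.289 kHz.
Beat frequency (with f₀ = 27620 Hz): |f₂ − f₀| = 2u·f₀/(v + u) = 2 × 9 × 27620/1501 ≈ 331 Hz.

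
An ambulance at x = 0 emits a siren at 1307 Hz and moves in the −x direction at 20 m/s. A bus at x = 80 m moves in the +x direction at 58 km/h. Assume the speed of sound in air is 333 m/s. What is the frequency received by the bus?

58 km/h = 16.11 m/s.
The observer lies on the +x side, so the source is heading away from the observer and the observer is heading away from the source.
Both move, so f' = f · (v − v_o)/(v + v_s).
f' = 1307 × (333 − 16.11)/(333 + 20) = 1307 × 316.89/353 ≈ 1173 Hz.

1173 Hz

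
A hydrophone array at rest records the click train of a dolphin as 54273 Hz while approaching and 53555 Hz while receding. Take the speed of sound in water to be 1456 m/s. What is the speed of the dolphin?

9.7 m/s

f₁/f₂ = (v + v_s)/(v − v_s), so v_s = v · (f₁ − f₂)/(f₁ + f₂).
v_s = 1456 × (54273 − 53555)/(54273 + 53555) = 1456 × 718/107828 ≈ 9.7 m/s.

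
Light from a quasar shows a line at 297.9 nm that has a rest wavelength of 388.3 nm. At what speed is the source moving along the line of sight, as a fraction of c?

0.259

λ'/λ₀ = 0.7672 < 1 (blueshift), so the source is approaching.
λ'/λ₀ = √((1 − β)/(1 + β)) for an approaching source ⇒ β = (1 − r²)/(1 + r²) with r = λ'/λ₀.
β = (1 − 0.5886)/(1 + 0.5886) ≈ 0.259.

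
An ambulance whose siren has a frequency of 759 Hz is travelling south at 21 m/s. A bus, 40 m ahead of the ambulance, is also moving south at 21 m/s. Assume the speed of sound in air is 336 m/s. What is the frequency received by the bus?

759 Hz

The bus is ahead, so the ambulance is moving toward it while the bus is moving away from the ambulance.
With source approaching and observer receding, f' = f · (v − v_o)/(v − v_s).
f' = 759 × (336 − 21)/(336 − 21) = 759 × 315/315 ≈ 759 Hz.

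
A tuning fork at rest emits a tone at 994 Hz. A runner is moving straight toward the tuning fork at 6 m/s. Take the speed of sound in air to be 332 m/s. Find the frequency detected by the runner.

1012 Hz

Moving observer, stationary source: f' = f · (v + v_o)/v.
f' = 994 × (332 + 6)/332 = 994 × 338/332 ≈ 1012 Hz.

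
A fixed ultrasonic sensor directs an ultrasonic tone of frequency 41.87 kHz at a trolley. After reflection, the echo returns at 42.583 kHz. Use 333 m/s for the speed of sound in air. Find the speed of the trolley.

Double Doppler shift off a moving reflector: f₂ = f₀ · (v + u)/(v − u) (u > 0 toward emitter).
Rearranging, u = v · (f₂ − f₀)/(f₂ + f₀) = 333 × 0.713/84.453 ≈ 2.81 m/s.
So the trolley is moving at 2.81 m/s toward the emitter.

2.81 m/s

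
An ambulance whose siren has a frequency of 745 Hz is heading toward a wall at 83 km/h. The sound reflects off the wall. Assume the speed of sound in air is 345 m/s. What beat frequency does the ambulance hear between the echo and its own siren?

83 km/h = 23.06 m/s.
The wall receives the sound from a moving source: f₁ = f₀ · v/(v − v_e) = 745 × 345/321.94 ≈ 798.4 Hz.
On the return leg the ambulance is a moving observer: f₂ = f₁ · (v + v_e)/v = 798.4 × 368.06/345 ≈ 851.7 Hz.
Equivalently f₂ = f₀ · (v + v_e)/(v − v_e).
Beat against the emitted tone: |f₂ − f₀| = 2v_e·f₀/(v − v_e) = 2 × 23.06 × 745/321.94 ≈ 107 Hz.

107 Hz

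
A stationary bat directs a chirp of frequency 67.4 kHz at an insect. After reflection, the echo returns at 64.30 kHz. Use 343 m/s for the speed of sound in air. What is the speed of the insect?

8.1 m/s

Double Doppler shift off a moving reflector: f₂ = f₀ · (v + u)/(v − u) (u > 0 toward emitter).
Rearranging, u = v · (f₂ − f₀)/(f₂ + f₀) = 343 × -3.10/131.70 ≈ -8.1 m/s.
So the insect is moving at 8.1 m/s away from the emitter.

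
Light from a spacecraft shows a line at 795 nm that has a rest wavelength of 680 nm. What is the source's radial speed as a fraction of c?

λ'/λ₀ = 1.1691 > 1 (redshift), so the source is receding.
λ'/λ₀ = √((1 + β)/(1 − β)) for a receding source ⇒ β = (r² − 1)/(r² + 1) with r = λ'/λ₀.
β = (1.3668 − 1)/(1.3668 + 1) ≈ 0.155.

0.155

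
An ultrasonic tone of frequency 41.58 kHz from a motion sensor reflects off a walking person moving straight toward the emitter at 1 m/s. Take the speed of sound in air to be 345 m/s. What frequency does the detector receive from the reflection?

The walking person first receives the wave as a moving observer: f₁ = f₀ · (v + u)/v = 41.58 × (345 + 1)/345 ≈ 41.7 kHz.
On reflection it acts as a source moving toward the stationary detector: f₂ = f₁ · v/(v − u) = 41.7 × 345/344 ≈ 41.8 kHz.
Equivalently f₂ = f₀ · (v + u)/(v − u).

41.8 kHz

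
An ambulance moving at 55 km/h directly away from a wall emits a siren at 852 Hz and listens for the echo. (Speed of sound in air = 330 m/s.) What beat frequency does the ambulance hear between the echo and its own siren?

55 km/h = 15.28 m/s.
The wall receives the sound from a moving source: f₁ = f₀ · v/(v + v_e) = 852 × 330/345.28 ≈ 814.3 Hz.
On the return leg the ambulance is a moving observer: f₂ = f₁ · (v − v_e)/v = 814.3 × 314.72/330 ≈ 776.6 Hz.
Equivalently f₂ = f₀ · (v − v_e)/(v + v_e).
Beat against the emitted tone: |f₂ − f₀| = 2v_e·f₀/(v + v_e) = 2 × 15.28 × 852/345.28 ≈ 75 Hz.

75 Hz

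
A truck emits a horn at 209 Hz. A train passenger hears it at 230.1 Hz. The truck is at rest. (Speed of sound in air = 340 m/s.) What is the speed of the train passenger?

34 m/s

f' > f, so the train passenger is approaching.
f' = f · (v + v_o)/v ⇒ v_o = v · |f'/f − 1|.
v_o = 340 × |230.1/209 − 1| = 340 × 0.101 ≈ 34 m/s.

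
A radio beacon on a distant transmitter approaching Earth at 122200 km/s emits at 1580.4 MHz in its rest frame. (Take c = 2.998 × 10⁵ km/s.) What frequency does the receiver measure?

2436.1 MHz

β = v/c = 122200/299800 = 0.4076.
Relativistic Doppler for frequency: f' = f₀ · √((1 + β)/(1 − β)).
f' = 1580.4 × √(1.4076/0.5924) = 1580.4 × 1.54147 ≈ 2436.1 MHz.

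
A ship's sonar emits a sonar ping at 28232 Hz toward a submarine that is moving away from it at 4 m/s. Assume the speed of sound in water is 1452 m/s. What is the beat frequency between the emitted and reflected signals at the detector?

155 Hz

At the submarine (a moving observer), f₁ = f₀ · (v − u)/v = 28232 × 1448/1452 ≈ 28154.2 Hz.
On reflection it acts as a source moving away from the stationary detector: f₂ = f₁ · v/(v + u) = 28154.2 × 1452/1456 ≈ 28076.9 Hz.
Beat frequency: |f₂ − f₀| = 2u·f₀/(v + u) = 2 × 4 × 28232/1456 ≈ 155 Hz.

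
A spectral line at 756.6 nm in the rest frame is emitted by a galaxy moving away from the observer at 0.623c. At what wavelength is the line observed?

1569.8 nm

Relativistic Doppler for wavelength: λ' = λ₀ · √((1 + β)/(1 − β)).
λ' = 756.6 × √(1.6230/0.3770) = 756.6 × 2.07486 ≈ 1569.8 nm.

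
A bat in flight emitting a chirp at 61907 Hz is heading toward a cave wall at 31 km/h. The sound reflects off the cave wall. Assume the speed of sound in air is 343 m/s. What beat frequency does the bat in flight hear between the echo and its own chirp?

31 km/h = 8.611 m/s.
The cave wall receives the sound from a moving source: f₁ = f₀ · v/(v − v_e) = 61907 × 343/334.39 ≈ 63501 Hz.
On the return leg the bat in flight is a moving observer: f₂ = f₁ · (v + v_e)/v = 63501 × 351.61/343 ≈ 65095 Hz.
Beat against the emitted tone: |f₂ − f₀| = 2v_e·f₀/(v − v_e) = 2 × 8.611 × 61907/334.39 ≈ 3188 Hz.

3188 Hz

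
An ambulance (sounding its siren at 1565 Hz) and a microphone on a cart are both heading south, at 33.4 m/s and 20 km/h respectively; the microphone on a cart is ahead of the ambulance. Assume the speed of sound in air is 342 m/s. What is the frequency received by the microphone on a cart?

20 km/h = 5.556 m/s.
The microphone on a cart is ahead, so the ambulance is moving toward it while the microphone on a cart is moving away from the ambulance.
With source approaching and observer receding, f' = f · (v − v_o)/(v − v_s).
f' = 1565 × (342 − 5.556)/(342 − 33.4) = 1565 × 336.44/308.6 ≈ 1706 Hz.

1706 Hz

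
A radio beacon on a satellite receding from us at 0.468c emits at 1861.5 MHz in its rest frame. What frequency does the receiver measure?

Relativistic Doppler for frequency: f' = f₀ · √((1 − β)/(1 + β)).
f' = 1861.5 × √(0.5320/1.4680) = 1861.5 × 0.60199 ≈ 1120.6 MHz.

1120.6 MHz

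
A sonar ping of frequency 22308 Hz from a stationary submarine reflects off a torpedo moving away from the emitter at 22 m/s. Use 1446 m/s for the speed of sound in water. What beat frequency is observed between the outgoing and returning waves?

At the torpedo (a moving observer), f₁ = f₀ · (v − u)/v = 22308 × 1424/1446 ≈ 21969 Hz.
On reflection it acts as a source moving away from the stationary detector: f₂ = f₁ · v/(v + u) = 21969 × 1446/1468 ≈ 21639 Hz.
Equivalently f₂ = f₀ · (v − u)/(v + u).
Beat frequency: |f₂ − f₀| = 2u·f₀/(v + u) = 2 × 22 × 22308/1468 ≈ 669 Hz.

669 Hz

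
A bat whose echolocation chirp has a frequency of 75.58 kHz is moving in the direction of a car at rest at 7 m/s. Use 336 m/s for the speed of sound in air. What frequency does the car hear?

Only the source moves, toward the listener, so f' = f · v/(v − v_s).
f' = 75.58 × 336/(336 − 7) = 75.58 × 336/329 ≈ 77.2 kHz.

77.2 kHz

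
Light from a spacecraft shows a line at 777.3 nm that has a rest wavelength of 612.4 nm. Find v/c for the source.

0.234c

λ'/λ₀ = 1.2693 > 1 (redshift), so the source is receding.
λ'/λ₀ = √((1 + β)/(1 − β)) for a receding source ⇒ β = (r² − 1)/(r² + 1) with r = λ'/λ₀.
β = (1.6110 − 1)/(1.6110 + 1) ≈ 0.234.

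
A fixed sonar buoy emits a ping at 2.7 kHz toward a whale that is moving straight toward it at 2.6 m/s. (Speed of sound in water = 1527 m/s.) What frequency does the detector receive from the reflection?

2.71 kHz

At the whale (a moving observer), f₁ = f₀ · (v + u)/v = 2.7 × 1529.6/1527 ≈ 2.70 kHz.
On reflection it acts as a source moving toward the stationary detector: f₂ = f₁ · v/(v − u) = 2.70 × 1527/1524.4 ≈ 2.71 kHz.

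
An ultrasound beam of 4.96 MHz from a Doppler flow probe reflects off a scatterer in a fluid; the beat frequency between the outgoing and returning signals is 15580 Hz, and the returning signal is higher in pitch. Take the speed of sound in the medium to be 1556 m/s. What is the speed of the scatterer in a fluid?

2.44 m/s

Double Doppler shift off a moving reflector: f₂ = f₀ · (v + u)/(v − u) (u > 0 toward emitter).
Returning signal is higher, so f₂ = f₀ + Δf = 4960000 + 15580 = 4975580 Hz.
Rearranging, u = v · (f₂ − f₀)/(f₂ + f₀) = 1556 × 15580/9935580 ≈ 2.44 m/s.
So the scatterer in a fluid is moving at 2.44 m/s toward the emitter.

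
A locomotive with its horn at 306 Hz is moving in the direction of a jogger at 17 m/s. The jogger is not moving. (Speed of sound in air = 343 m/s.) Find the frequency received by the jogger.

Only the source moves, toward the listener, so f' = f · v/(v − v_s).
f' = 306 × 343/(343 − 17) = 306 × 343/326 ≈ 322 Hz.

322 Hz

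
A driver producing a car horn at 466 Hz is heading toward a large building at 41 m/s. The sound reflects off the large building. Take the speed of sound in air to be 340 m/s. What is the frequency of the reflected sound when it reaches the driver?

594 Hz

The large building receives the sound from a moving source: f₁ = f₀ · v/(v − v_e) = 466 × 340/299 ≈ 530 Hz.
On the return leg the driver is a moving observer: f₂ = f₁ · (v + v_e)/v = 530 × 381/340 ≈ 594 Hz.
Equivalently f₂ = f₀ · (v + v_e)/(v − v_e).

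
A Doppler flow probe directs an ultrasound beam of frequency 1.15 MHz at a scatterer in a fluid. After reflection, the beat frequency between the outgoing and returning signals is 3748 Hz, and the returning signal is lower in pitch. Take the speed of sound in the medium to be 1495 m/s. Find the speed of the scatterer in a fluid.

Double Doppler shift off a moving reflector: f₂ = f₀ · (v + u)/(v − u) (u > 0 toward emitter).
Returning signal is lower, so f₂ = f₀ − Δf = 1150000 − 3748 = 1146252 Hz.
Rearranging, u = v · (f₂ − f₀)/(f₂ + f₀) = 1495 × -3748/2296252 ≈ -2.44 m/s.
So the scatterer in a fluid is moving at 2.44 m/s away from the emitter.

2.44 m/s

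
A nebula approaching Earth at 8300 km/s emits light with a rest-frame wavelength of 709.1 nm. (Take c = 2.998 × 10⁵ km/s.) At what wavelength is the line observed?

β = v/c = 8300/299800 = 0.0277.
Relativistic Doppler for wavelength: λ' = λ₀ · √((1 − β)/(1 + β)).
λ' = 709.1 × √(0.9723/1.0277) = 709.1 × 0.97269 ≈ 689.7 nm.

689.7 nm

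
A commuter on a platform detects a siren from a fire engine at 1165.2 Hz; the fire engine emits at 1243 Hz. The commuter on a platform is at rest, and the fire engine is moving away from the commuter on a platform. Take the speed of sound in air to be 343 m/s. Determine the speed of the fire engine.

f' = f · v/(v + v_s) ⇒ v_s = v · |1 − f/f'|.
v_s = 343 × |1 − 1243/1165.2| = 343 × 0.06677 ≈ 22.9 m/s.

22.9 m/s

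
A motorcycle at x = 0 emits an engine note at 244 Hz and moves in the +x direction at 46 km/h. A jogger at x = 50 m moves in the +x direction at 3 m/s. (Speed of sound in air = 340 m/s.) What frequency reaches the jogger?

46 km/h = 12.78 m/s.
The observer lies on the +x side, so the source is heading toward the observer and the observer is heading away from the source.
General Doppler shift: f' = f · (v − v_o)/(v − v_s).
f' = 244 × (340 − 3)/(340 − 12.78) = 244 × 337/327.22 ≈ 251 Hz.

251 Hz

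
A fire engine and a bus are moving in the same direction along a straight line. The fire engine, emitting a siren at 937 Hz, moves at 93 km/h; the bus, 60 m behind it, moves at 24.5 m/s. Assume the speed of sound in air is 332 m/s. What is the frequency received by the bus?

934 Hz

93 km/h = 25.83 m/s.
The bus is behind, so the fire engine is moving away from it while the bus is moving toward the fire engine.
Both move, so f' = f · (v + v_o)/(v + v_s).
f' = 937 × (332 + 24.5)/(332 + 25.83) = 937 × 356.5/357.83 ≈ 934 Hz.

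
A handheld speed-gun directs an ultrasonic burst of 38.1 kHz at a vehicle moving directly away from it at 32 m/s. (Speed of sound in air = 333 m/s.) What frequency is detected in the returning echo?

31.4 kHz

At the vehicle (a moving observer), f₁ = f₀ · (v − u)/v = 38.1 × 301/333 ≈ 34.4 kHz.
On reflection it acts as a source moving away from the stationary detector: f₂ = f₁ · v/(v + u) = 34.4 × 333/365 ≈ 31.4 kHz.
Equivalently f₂ = f₀ · (v − u)/(v + u).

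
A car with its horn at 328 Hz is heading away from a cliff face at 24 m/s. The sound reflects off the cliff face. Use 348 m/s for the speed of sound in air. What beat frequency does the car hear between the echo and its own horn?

42.3 Hz

The cliff face receives the sound from a moving source: f₁ = f₀ · v/(v + v_e) = 328 × 348/372 ≈ 306.8 Hz.
On the return leg the car is a moving observer: f₂ = f₁ · (v − v_e)/v = 306.8 × 324/348 ≈ 285.7 Hz.
Equivalently f₂ = f₀ · (v − v_e)/(v + v_e).
Beat against the emitted tone: |f₂ − f₀| = 2v_e·f₀/(v + v_e) = 2 × 24 × 328/372 ≈ 42.3 Hz.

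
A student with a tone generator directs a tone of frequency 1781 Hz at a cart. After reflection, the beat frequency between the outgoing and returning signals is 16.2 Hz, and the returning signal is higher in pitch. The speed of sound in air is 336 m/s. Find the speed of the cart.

Double Doppler shift off a moving reflector: f₂ = f₀ · (v + u)/(v − u) (u > 0 toward emitter).
Returning signal is higher, so f₂ = f₀ + Δf = 1781 + 16.2 = 1797.2 Hz.
Rearranging, u = v · (f₂ − f₀)/(f₂ + f₀) = 336 × 16.2/3578.2 ≈ 1.52 m/s.
So the cart is moving at 1.52 m/s toward the emitter.

1.52 m/s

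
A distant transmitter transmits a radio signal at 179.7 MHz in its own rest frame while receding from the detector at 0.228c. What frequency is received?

Relativistic Doppler for frequency: f' = f₀ · √((1 − β)/(1 + β)).
f' = 179.7 × √(0.7720/1.2280) = 179.7 × 0.79288 ≈ 142.5 MHz.

142.5 MHz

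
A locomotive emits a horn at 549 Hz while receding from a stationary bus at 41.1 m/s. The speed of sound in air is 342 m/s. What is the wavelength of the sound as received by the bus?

69.8 cm

Only the source moves, away from the listener, so f' = f · v/(v + v_s).
f' = 549 × 342/(342 + 41.1) ≈ 490 Hz.
λ' = v/f' = 342/490.102 ≈ 69.8 cm.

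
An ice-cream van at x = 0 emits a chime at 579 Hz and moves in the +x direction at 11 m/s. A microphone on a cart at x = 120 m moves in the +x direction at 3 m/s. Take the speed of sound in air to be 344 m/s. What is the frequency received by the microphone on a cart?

The observer lies on the +x side, so the source is heading toward the observer and the observer is heading away from the source.
General Doppler shift: f' = f · (v − v_o)/(v − v_s).
f' = 579 × (344 − 3)/(344 − 11) = 579 × 341/333 ≈ 593 Hz.

593 Hz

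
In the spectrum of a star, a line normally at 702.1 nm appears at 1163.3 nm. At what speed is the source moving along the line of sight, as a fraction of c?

λ'/λ₀ = 1.6569 > 1 (redshift), so the source is receding.
λ'/λ₀ = √((1 + β)/(1 − β)) for a receding source ⇒ β = (r² − 1)/(r² + 1) with r = λ'/λ₀.
β = (2.7453 − 1)/(2.7453 + 1) ≈ 0.466.

0.466c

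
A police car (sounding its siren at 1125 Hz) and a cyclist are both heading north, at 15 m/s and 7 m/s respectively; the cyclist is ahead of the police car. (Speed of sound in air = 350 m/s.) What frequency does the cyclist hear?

The cyclist is ahead, so the police car is moving toward it while the cyclist is moving away from the police car.
General Doppler shift: f' = f · (v − v_o)/(v − v_s).
f' = 1125 × (350 − 7)/(350 − 15) = 1125 × 343/335 ≈ 1152 Hz.

1152 Hz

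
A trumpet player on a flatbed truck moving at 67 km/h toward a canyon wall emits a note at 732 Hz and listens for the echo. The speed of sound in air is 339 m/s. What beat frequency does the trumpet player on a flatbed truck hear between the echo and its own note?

85 Hz

67 km/h = 18.61 m/s.
The canyon wall receives the sound from a moving source: f₁ = f₀ · v/(v − v_e) = 732 × 339/320.39 ≈ 774.5 Hz.
On the return leg the trumpet player on a flatbed truck is a moving observer: f₂ = f₁ · (v + v_e)/v = 774.5 × 357.61/339 ≈ 817.0 Hz.
Beat against the emitted tone: |f₂ − f₀| = 2v_e·f₀/(v − v_e) = 2 × 18.61 × 732/320.39 ≈ 85 Hz.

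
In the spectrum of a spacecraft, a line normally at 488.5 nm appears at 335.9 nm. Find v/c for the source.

0.358c

λ'/λ₀ = 0.6876 < 1 (blueshift), so the source is approaching.
λ'/λ₀ = √((1 − β)/(1 + β)) for an approaching source ⇒ β = (1 − r²)/(1 + r²) with r = λ'/λ₀.
β = (1 − 0.4728)/(1 + 0.4728) ≈ 0.358.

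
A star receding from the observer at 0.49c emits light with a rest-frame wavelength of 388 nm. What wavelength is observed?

Relativistic Doppler for wavelength: λ' = λ₀ · √((1 + β)/(1 − β)).
λ' = 388 × √(1.4900/0.5100) = 388 × 1.70926 ≈ 663.2 nm.

663.2 nm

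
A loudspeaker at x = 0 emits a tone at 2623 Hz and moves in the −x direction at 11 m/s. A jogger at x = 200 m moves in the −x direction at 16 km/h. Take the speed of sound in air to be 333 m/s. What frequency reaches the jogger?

16 km/h = 4.444 m/s.
The observer lies on the +x side, so the source is heading away from the observer and the observer is heading toward the source.
General Doppler shift: f' = f · (v + v_o)/(v + v_s).
f' = 2623 × (333 + 4.444)/(333 + 11) = 2623 × 337.44/344 ≈ 2573 Hz.

2573 Hz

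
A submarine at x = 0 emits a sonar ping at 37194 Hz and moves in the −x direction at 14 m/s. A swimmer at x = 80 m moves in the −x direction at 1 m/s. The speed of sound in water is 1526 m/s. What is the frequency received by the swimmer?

The observer lies on the +x side, so the source is heading away from the observer and the observer is heading toward the source.
With source receding and observer approaching, f' = f · (v + v_o)/(v + v_s).
f' = 37194 × (1526 + 1)/(1526 + 14) = 37194 × 1527/1540 ≈ 36880 Hz.

36880 Hz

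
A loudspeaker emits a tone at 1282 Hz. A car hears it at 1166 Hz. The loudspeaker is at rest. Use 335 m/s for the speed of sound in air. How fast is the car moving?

30 m/s

f' < f, so the car is receding.
f' = f · (v − v_o)/v ⇒ v_o = v · |f'/f − 1|.
v_o = 335 × |1166/1282 − 1| = 335 × 0.09048 ≈ 30 m/s.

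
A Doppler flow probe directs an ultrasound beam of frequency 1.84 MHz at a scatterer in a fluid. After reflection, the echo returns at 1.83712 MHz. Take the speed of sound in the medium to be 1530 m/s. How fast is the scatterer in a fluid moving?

1.20 m/s

Double Doppler shift off a moving reflector: f₂ = f₀ · (v + u)/(v − u) (u > 0 toward emitter).
Rearranging, u = v · (f₂ − f₀)/(f₂ + f₀) = 1530 × -0.00288/3.67712 ≈ -1.20 m/s.
So the scatterer in a fluid is moving at 1.20 m/s away from the emitter.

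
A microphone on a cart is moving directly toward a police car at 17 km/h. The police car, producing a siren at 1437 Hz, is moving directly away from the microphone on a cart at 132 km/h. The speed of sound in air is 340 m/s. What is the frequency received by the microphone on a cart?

132 km/h = 36.67 m/s; 17 km/h = 4.722 m/s.
Both move, so f' = f · (v + v_o)/(v + v_s).
f' = 1437 × (340 + 4.722)/(340 + 36.67) = 1437 × 344.72/376.67 ≈ 1315 Hz.

1315 Hz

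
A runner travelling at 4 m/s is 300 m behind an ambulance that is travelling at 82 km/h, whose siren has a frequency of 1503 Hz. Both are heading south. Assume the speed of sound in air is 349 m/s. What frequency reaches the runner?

82 km/h = 22.78 m/s.
The runner is behind, so the ambulance is moving away from it while the runner is moving toward the ambulance.
Both move, so f' = f · (v + v_o)/(v + v_s).
f' = 1503 × (349 + 4)/(349 + 22.78) = 1503 × 353/371.78 ≈ 1427 Hz.

1427 Hz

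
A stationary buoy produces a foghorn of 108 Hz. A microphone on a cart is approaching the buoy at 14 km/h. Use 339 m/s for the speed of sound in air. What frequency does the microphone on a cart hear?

14 km/h = 3.889 m/s.
Only the observer moves, toward the source, so f' = f · (v + v_o)/v.
f' = 108 × (339 + 3.889)/339 = 108 × 342.89/339 ≈ 109 Hz.

109 Hz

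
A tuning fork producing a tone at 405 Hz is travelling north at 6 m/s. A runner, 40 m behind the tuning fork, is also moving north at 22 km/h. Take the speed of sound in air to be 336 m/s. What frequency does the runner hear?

22 km/h = 6.111 m/s.
The runner is behind, so the tuning fork is moving away from it while the runner is moving toward the tuning fork.
General Doppler shift: f' = f · (v + v_o)/(v + v_s).
f' = 405 × (336 + 6.111)/(336 + 6) = 405 × 342.11/342 ≈ 405 Hz.

405 Hz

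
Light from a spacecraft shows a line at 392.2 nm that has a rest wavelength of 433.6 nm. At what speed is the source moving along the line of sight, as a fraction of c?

0.100

λ'/λ₀ = 0.9045 < 1 (blueshift), so the source is approaching.
λ'/λ₀ = √((1 − β)/(1 + β)) for an approaching source ⇒ β = (1 − r²)/(1 + r²) with r = λ'/λ₀.
β = (1 − 0.8182)/(1 + 0.8182) ≈ 0.100.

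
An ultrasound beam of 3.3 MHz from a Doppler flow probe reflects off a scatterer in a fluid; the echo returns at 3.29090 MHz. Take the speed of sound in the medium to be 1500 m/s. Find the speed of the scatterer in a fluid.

2.07 m/s

Double Doppler shift off a moving reflector: f₂ = f₀ · (v + u)/(v − u) (u > 0 toward emitter).
Rearranging, u = v · (f₂ − f₀)/(f₂ + f₀) = 1500 × -0.00910/6.59090 ≈ -2.07 m/s.
So the scatterer in a fluid is moving at 2.07 m/s away from the emitter.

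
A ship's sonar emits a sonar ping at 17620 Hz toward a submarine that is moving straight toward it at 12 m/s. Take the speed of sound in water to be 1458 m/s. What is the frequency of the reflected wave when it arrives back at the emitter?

The submarine first receives the wave as a moving observer: f₁ = f₀ · (v + u)/v = 17620 × (1458 + 12)/1458 ≈ 17765 Hz.
The reflection then acts as a moving source: f₂ = f₁ · v/(v − u) ≈ 17912 Hz.

17912 Hz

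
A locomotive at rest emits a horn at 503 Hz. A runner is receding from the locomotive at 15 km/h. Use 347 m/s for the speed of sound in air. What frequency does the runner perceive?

497 Hz

15 km/h = 4.167 m/s.
Moving observer, stationary source: f' = f · (v − v_o)/v.
f' = 503 × (347 − 4.167)/347 = 503 × 342.83/347 ≈ 497 Hz.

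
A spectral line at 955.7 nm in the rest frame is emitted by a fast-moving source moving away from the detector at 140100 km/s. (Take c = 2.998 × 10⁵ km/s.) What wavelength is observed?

β = v/c = 140100/299800 = 0.4673.
Relativistic Doppler for wavelength: λ' = λ₀ · √((1 + β)/(1 − β)).
λ' = 955.7 × √(1.4673/0.5327) = 955.7 × 1.65968 ≈ 1586.2 nm.

1586.2 nm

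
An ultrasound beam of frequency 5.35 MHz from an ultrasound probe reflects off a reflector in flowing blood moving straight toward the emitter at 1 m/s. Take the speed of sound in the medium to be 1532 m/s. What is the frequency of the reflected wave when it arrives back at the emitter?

At the reflector in flowing blood (a moving observer), f₁ = f₀ · (v + u)/v = 5.35 × 1533/1532 ≈ 5.353 MHz.
The reflection then acts as a moving source: f₂ = f₁ · v/(v − u) ≈ 5.357 MHz.

5.357 MHz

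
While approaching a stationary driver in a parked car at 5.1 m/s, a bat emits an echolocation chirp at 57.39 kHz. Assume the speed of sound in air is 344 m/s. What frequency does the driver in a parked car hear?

With the source moving toward a stationary observer, f' = f · v/(v − v_s).
f' = 57.39 × 344/(344 − 5.1) = 57.39 × 344/338.9 ≈ 58.3 kHz.

58.3 kHz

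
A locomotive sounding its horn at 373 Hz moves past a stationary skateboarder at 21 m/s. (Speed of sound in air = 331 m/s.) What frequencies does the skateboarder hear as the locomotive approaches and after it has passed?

398 Hz approaching; 351 Hz receding

Approaching: f₁ = f · v/(v − v_s) = 373 × 331/310 ≈ 398 Hz.
Receding: f₂ = f · v/(v + v_s) = 373 × 331/352 ≈ 351 Hz.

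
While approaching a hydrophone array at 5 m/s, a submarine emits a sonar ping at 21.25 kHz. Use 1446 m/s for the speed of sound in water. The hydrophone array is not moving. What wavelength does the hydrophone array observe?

6.8 cm

Only the source moves, toward the listener, so f' = f · v/(v − v_s).
f' = 21.25 × 1446/(1446 − 5) ≈ 21.3 kHz.
λ' = v/f' = 1446/21323.7 ≈ 6.8 cm.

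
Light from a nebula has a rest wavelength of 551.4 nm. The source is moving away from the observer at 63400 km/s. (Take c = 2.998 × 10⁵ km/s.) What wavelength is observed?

β = v/c = 63400/299800 = 0.2115.
Relativistic Doppler for wavelength: λ' = λ₀ · √((1 + β)/(1 − β)).
λ' = 551.4 × √(1.2115/0.7885) = 551.4 × 1.23951 ≈ 683.5 nm.

683.5 nm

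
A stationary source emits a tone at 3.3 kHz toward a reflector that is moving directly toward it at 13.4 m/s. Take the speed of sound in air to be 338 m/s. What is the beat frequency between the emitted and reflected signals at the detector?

At the reflector (a moving observer), f₁ = f₀ · (v + u)/v = 3.3 × 351.4/338 ≈ 3.431 kHz.
The reflection then acts as a moving source: f₂ = f₁ · v/(v − u) ≈ 3.572 kHz.
Beat frequency (with f₀ = 3300 Hz): |f₂ − f₀| = 2u·f₀/(v − u) = 2 × 13.4 × 3300/324.6 ≈ 272 Hz.

272 Hz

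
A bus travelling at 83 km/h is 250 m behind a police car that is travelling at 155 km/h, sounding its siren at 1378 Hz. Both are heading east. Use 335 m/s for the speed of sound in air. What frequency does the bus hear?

155 km/h = 43.06 m/s; 83 km/h = 23.06 m/s.
The bus is behind, so the police car is moving away from it while the bus is moving toward the police car.
General Doppler shift: f' = f · (v + v_o)/(v + v_s).
f' = 1378 × (335 + 23.06)/(335 + 43.06) = 1378 × 358.06/378.06 ≈ 1305 Hz.

1305 Hz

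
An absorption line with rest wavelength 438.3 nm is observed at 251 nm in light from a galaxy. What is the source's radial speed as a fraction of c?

λ'/λ₀ = 0.5727 < 1 (blueshift), so the source is approaching.
λ'/λ₀ = √((1 − β)/(1 + β)) for an approaching source ⇒ β = (1 − r²)/(1 + r²) with r = λ'/λ₀.
β = (1 − 0.3279)/(1 + 0.3279) ≈ 0.506.

0.506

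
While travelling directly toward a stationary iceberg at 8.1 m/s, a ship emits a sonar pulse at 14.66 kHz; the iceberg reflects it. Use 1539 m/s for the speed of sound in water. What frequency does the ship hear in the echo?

The iceberg receives the sound from a moving source: f₁ = f₀ · v/(v − v_e) = 14.66 × 1539/1530.9 ≈ 14.74 kHz.
On the return leg the ship is a moving observer: f₂ = f₁ · (v + v_e)/v = 14.74 × 1547.1/1539 ≈ 14.82 kHz.

14.82 kHz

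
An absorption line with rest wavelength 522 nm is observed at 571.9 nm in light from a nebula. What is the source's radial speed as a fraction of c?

0.091

λ'/λ₀ = 1.0956 > 1 (redshift), so the source is receding.
λ'/λ₀ = √((1 + β)/(1 − β)) for a receding source ⇒ β = (r² − 1)/(r² + 1) with r = λ'/λ₀.
β = (1.2003 − 1)/(1.2003 + 1) ≈ 0.091.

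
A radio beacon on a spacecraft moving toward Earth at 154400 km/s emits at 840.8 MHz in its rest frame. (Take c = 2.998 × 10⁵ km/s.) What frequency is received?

β = v/c = 154400/299800 = 0.5150.
Relativistic Doppler for frequency: f' = f₀ · √((1 + β)/(1 − β)).
f' = 840.8 × √(1.5150/0.4850) = 840.8 × 1.76743 ≈ 1486.1 MHz.

1486.1 MHz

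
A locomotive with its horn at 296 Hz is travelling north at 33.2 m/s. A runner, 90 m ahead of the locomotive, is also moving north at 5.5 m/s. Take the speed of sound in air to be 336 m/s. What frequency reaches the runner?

The runner is ahead, so the locomotive is moving toward it while the runner is moving away from the locomotive.
With source approaching and observer receding, f' = f · (v − v_o)/(v − v_s).
f' = 296 × (336 − 5.5)/(336 − 33.2) = 296 × 330.5/302.8 ≈ 323 Hz.

323 Hz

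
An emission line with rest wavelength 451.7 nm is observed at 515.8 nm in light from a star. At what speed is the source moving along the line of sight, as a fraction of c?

0.132

λ'/λ₀ = 1.1419 > 1 (redshift), so the source is receding.
λ'/λ₀ = √((1 + β)/(1 − β)) for a receding source ⇒ β = (r² − 1)/(r² + 1) with r = λ'/λ₀.
β = (1.3040 − 1)/(1.3040 + 1) ≈ 0.132.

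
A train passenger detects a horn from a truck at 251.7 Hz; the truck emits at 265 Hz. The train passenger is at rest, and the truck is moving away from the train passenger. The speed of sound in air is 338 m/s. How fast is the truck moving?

17.9 m/s

f' = f · v/(v + v_s) ⇒ v_s = v · |1 − f/f'|.
v_s = 338 × |1 − 265/251.7| = 338 × 0.05284 ≈ 17.9 m/s.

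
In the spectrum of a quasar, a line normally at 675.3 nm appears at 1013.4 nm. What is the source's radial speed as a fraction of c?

0.385c

λ'/λ₀ = 1.5007 > 1 (redshift), so the source is receding.
λ'/λ₀ = √((1 + β)/(1 − β)) for a receding source ⇒ β = (r² − 1)/(r² + 1) with r = λ'/λ₀.
β = (2.2520 − 1)/(2.2520 + 1) ≈ 0.385.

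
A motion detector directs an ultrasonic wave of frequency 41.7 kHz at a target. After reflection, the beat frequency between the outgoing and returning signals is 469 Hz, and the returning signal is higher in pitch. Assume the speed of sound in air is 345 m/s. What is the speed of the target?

Double Doppler shift off a moving reflector: f₂ = f₀ · (v + u)/(v − u) (u > 0 toward emitter).
Returning signal is higher, so f₂ = f₀ + Δf = 41700 + 469 = 42169 Hz.
Rearranging, u = v · (f₂ − f₀)/(f₂ + f₀) = 345 × 469/83869 ≈ 1.93 m/s.
So the target is moving at 1.93 m/s toward the emitter.

1.93 m/s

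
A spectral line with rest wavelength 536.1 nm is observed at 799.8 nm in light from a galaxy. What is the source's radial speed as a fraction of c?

λ'/λ₀ = 1.4919 > 1 (redshift), so the source is receding.
λ'/λ₀ = √((1 + β)/(1 − β)) for a receding source ⇒ β = (r² − 1)/(r² + 1) with r = λ'/λ₀.
β = (2.2257 − 1)/(2.2257 + 1) ≈ 0.380.

0.380c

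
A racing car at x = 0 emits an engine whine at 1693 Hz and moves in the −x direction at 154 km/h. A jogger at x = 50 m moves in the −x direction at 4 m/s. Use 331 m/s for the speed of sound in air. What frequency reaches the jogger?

1517 Hz

154 km/h = 42.78 m/s.
The observer lies on the +x side, so the source is heading away from the observer and the observer is heading toward the source.
General Doppler shift: f' = f · (v + v_o)/(v + v_s).
f' = 1693 × (331 + 4)/(331 + 42.78) = 1693 × 335/373.78 ≈ 1517 Hz.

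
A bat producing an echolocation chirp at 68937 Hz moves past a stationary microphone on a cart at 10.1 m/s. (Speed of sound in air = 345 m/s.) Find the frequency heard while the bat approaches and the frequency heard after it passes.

Approaching: f₁ = f · v/(v − v_s) = 68937 × 345/334.9 ≈ 71016 Hz.
Receding: f₂ = f · v/(v + v_s) = 68937 × 345/355.1 ≈ 66976 Hz.

71016 Hz approaching; 66976 Hz receding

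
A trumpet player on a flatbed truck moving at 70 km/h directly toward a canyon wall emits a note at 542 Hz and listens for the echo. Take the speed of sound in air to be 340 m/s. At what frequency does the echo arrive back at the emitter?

70 km/h = 19.44 m/s.
The canyon wall receives the sound from a moving source: f₁ = f₀ · v/(v − v_e) = 542 × 340/320.56 ≈ 575 Hz.
On the return leg the trumpet player on a flatbed truck is a moving observer: f₂ = f₁ · (v + v_e)/v = 575 × 359.44/340 ≈ 608 Hz.

608 Hz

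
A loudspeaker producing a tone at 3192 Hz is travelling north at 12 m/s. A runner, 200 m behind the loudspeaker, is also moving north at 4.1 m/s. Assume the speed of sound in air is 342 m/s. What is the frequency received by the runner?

The runner is behind, so the loudspeaker is moving away from it while the runner is moving toward the loudspeaker.
Both move, so f' = f · (v + v_o)/(v + v_s).
f' = 3192 × (342 + 4.1)/(342 + 12) = 3192 × 346.1/354 ≈ 3121 Hz.

3121 Hz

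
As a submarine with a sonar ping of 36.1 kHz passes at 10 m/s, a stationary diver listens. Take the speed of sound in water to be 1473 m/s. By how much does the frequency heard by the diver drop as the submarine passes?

Approaching: f₁ = f · v/(v − v_s) = 36.1 × 1473/1463 ≈ 36.347 kHz.
Receding: f₂ = f · v/(v + v_s) = 36.1 × 1473/1483 ≈ 35.857 kHz.
Drop: f₁ − f₂ = 2f·v·v_s/(v² − v_s²) = 2 × 36.1 × 1473 × 10/(1473² − 10²) ≈ 0.490 kHz.

0.490 kHz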